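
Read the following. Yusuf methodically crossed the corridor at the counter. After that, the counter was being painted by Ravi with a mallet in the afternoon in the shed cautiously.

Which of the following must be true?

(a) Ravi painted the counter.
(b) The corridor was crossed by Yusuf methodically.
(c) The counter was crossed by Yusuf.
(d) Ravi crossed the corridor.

(a) Not entailed — 'was painting' is progressive on an accomplishment; it does not entail the completed 'painted'.
(b) Entailed — the original entails any weakening of itself; this just drops 'at the counter'.
(c) Not entailed — Yusuf crossed the corridor, not the counter; the counter belongs to the painting event.
(d) Not entailed — the passage has Yusuf crossing the corridor, not Ravi.

(b)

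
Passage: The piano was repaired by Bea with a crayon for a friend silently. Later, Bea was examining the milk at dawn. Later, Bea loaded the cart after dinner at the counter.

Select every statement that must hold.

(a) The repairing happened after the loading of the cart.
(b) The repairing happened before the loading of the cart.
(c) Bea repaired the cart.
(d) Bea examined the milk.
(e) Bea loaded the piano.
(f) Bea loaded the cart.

(a) Not entailed — the narrative places the repairing before the loading, not after.
(b) Entailed — the narrative places the repairing before the loading.
(c) Not entailed — Bea repaired the piano, not the cart; the cart belongs to the loading event.
(d) Entailed — 'examine' is an activity; 'was examining' entails that some examining happened, so 'examined' holds.
(e) Not entailed — Bea loaded the cart, not the piano; the piano belongs to the repairing event.
(f) Entailed — this follows by dropping conjuncts from the loading event's description.

(b), (d), (f)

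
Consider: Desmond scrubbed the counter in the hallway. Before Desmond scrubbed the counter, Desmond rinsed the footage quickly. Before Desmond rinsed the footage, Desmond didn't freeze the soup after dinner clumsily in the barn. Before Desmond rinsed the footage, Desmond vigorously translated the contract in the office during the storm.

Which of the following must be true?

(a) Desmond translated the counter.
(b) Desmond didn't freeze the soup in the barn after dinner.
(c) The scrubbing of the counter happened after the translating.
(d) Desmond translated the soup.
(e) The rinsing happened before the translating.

(c)

(a) Not entailed — Desmond translated the contract, not the counter; the counter belongs to the scrubbing event.
(b) Not entailed — dropping 'clumsily' under negation is not valid — the original leaves open that Desmond froze the soup some other way.
(c) Entailed — the narrative places the translating before the scrubbing.
(d) Not entailed — Desmond translated the contract, not the soup; the soup belongs to the freezing event.
(e) Not entailed — the narrative places the translating before the rinsing, not after.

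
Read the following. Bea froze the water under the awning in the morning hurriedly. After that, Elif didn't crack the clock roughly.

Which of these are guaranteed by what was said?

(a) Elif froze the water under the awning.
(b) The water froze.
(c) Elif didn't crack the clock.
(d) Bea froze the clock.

(b)

(a) Not entailed — the passage has Bea freezing the water, not Elif.
(b) Entailed — 'Bea froze the water' is causative; it entails the inchoative 'the water froze'.
(c) Not entailed — dropping 'roughly' under negation is not valid — the original leaves open that Elif cracked the clock some other way.
(d) Not entailed — Bea froze the water, not the clock; the clock belongs to the cracking event.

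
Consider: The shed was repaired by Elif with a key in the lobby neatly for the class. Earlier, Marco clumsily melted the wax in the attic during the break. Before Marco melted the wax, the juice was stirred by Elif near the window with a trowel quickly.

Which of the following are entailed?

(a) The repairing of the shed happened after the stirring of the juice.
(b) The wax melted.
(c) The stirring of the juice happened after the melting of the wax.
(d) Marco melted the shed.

(a), (b)

(a) Entailed — the narrative places the stirring before the repairing.
(b) Entailed — 'Marco melted the wax' is causative; it entails the inchoative 'the wax melted'.
(c) Not entailed — the narrative places the stirring before the melting, not after.
(d) Not entailed — Marco melted the wax, not the shed; the shed belongs to the repairing event.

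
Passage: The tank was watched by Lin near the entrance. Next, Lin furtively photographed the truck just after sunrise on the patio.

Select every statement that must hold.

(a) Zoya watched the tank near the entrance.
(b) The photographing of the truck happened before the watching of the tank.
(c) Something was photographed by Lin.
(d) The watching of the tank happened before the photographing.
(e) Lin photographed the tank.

(a) Not entailed — the passage has Lin watching the tank, not Zoya.
(b) Not entailed — the narrative places the watching before the photographing, not after.
(c) Entailed — this follows by dropping conjuncts from the photographing event's description.
(d) Entailed — the narrative places the watching before the photographing.
(e) Not entailed — Lin photographed the truck, not the tank; the tank belongs to the watching event.

(c), (d)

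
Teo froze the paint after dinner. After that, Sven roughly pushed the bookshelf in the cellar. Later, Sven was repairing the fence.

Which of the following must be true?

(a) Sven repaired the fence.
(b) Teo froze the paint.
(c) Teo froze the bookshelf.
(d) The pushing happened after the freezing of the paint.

(b), (d)

(a) Not entailed — 'was repairing' is progressive on an accomplishment; it does not entail the completed 'repaired'.
(b) Entailed — this follows by dropping conjuncts from the freezing event's description.
(c) Not entailed — Teo froze the paint, not the bookshelf; the bookshelf belongs to the pushing event.
(d) Entailed — the narrative places the freezing before the pushing.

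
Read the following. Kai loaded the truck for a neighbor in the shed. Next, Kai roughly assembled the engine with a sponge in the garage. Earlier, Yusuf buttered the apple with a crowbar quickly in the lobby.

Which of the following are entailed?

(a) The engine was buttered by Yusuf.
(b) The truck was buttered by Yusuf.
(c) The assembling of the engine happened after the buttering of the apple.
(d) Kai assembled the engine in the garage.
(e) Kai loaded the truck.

(c), (d), (e)

(a) Not entailed — Yusuf buttered the apple, not the engine; the engine belongs to the assembling event.
(b) Not entailed — Yusuf buttered the apple, not the truck; the truck belongs to the loading event.
(c) Entailed — the narrative places the buttering before the assembling.
(d) Entailed — every conjunct here is already in the original assembling event.
(e) Entailed — this follows by dropping conjuncts from the loading event's description.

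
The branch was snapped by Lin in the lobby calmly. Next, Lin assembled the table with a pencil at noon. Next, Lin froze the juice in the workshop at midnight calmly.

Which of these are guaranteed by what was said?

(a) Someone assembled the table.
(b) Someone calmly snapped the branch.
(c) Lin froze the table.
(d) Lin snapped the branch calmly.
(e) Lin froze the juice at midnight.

(a) Entailed — dropping 'at noon', 'with a pencil' and generalizing the agent leaves a sub-description the original still satisfies.
(b) Entailed — the original entails any weakening of itself; this just drops 'in the lobby' and generalizes the agent.
(c) Not entailed — Lin froze the juice, not the table; the table belongs to the assembling event.
(d) Entailed — this follows by dropping conjuncts from the snapping event's description.
(e) Entailed — this follows by dropping conjuncts from the freezing event's description.

(a), (b), (d), (e)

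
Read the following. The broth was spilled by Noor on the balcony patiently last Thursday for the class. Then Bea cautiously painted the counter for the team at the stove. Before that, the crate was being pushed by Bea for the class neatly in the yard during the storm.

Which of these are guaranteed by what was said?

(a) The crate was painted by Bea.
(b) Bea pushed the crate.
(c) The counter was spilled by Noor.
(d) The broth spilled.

(b), (d)

(a) Not entailed — Bea painted the counter, not the crate; the crate belongs to the pushing event.
(b) Entailed — 'push' is an activity; 'was pushing' entails that some pushing happened, so 'pushed' holds.
(c) Not entailed — Noor spilled the broth, not the counter; the counter belongs to the painting event.
(d) Entailed — 'Noor spilled the broth' is causative; it entails the inchoative 'the broth spilled'.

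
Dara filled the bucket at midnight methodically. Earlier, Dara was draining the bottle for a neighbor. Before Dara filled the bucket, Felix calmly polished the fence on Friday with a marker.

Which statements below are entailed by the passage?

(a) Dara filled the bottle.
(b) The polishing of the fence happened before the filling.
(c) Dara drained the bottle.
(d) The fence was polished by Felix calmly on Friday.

(a) Not entailed — Dara filled the bucket, not the bottle; the bottle belongs to the draining event.
(b) Entailed — the narrative places the polishing before the filling.
(c) Not entailed — 'was draining' is progressive on an accomplishment; it does not entail the completed 'drained'.
(d) Entailed — this follows by dropping conjuncts from the polishing event's description.

(b), (d)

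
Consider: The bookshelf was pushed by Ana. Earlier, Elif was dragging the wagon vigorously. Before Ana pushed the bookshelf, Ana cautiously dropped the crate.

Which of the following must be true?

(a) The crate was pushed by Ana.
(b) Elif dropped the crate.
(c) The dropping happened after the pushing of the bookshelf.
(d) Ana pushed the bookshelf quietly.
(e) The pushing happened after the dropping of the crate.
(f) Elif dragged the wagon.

(e), (f)

(a) Not entailed — Ana pushed the bookshelf, not the crate; the crate belongs to the dropping event.
(b) Not entailed — the passage has Ana dropping the crate, not Elif.
(c) Not entailed — the narrative places the dropping before the pushing, not after.
(d) Not entailed — 'quietly' adds information not in the original event.
(e) Entailed — the narrative places the dropping before the pushing.
(f) Entailed — 'drag' is an activity; 'was dragging' entails that some dragging happened, so 'dragged' holds.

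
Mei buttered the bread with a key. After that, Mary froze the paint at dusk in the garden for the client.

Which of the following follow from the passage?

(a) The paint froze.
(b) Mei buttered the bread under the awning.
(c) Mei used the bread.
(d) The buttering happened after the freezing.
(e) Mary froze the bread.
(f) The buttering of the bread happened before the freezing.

(a) Entailed — 'Mary froze the paint' is causative; it entails the inchoative 'the paint froze'.
(b) Not entailed — 'under the awning' adds information not in the original event.
(c) Not entailed — the bread is the patient, not an instrument — Mei used a key.
(d) Not entailed — the narrative places the buttering before the freezing, not after.
(e) Not entailed — Mary froze the paint, not the bread; the bread belongs to the buttering event.
(f) Entailed — the narrative places the buttering before the freezing.

(a), (f)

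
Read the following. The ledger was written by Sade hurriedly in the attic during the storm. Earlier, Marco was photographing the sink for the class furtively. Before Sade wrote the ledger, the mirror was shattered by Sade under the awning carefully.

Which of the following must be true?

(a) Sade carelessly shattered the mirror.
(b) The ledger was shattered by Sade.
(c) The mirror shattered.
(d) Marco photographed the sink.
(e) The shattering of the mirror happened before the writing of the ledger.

(c), (e)

(a) Not entailed — 'carelessly' adds a manner not in (and inconsistent with) the original.
(b) Not entailed — Sade shattered the mirror, not the ledger; the ledger belongs to the writing event.
(c) Entailed — 'Sade shattered the mirror' is causative; it entails the inchoative 'the mirror shattered'.
(d) Not entailed — 'was photographing' is progressive on an accomplishment; it does not entail the completed 'photographed'.
(e) Entailed — the narrative places the shattering before the writing.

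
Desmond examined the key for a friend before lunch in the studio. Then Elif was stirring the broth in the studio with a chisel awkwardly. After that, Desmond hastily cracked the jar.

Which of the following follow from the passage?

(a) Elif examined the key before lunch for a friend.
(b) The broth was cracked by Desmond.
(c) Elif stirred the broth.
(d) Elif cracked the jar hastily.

(c)

(a) Not entailed — the passage has Desmond examining the key, not Elif.
(b) Not entailed — Desmond cracked the jar, not the broth; the broth belongs to the stirring event.
(c) Entailed — 'stir' is an activity; 'was stirring' entails that some stirring happened, so 'stirred' holds.
(d) Not entailed — the passage has Desmond cracking the jar, not Elif.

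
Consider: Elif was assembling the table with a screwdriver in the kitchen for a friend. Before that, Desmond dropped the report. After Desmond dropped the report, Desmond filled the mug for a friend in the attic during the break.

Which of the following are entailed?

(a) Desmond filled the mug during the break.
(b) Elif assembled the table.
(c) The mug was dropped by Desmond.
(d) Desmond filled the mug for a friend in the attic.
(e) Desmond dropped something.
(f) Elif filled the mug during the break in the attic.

(a) Entailed — dropping 'for a friend', 'in the attic' leaves a sub-description the original still satisfies.
(b) Not entailed — 'was assembling' is progressive on an accomplishment; it does not entail the completed 'assembled'.
(c) Not entailed — Desmond dropped the report, not the mug; the mug belongs to the filling event.
(d) Entailed — every conjunct here is already in the original filling event.
(e) Entailed — the original entails any weakening of itself; this just generalizes the patient.
(f) Not entailed — the passage has Desmond filling the mug, not Elif.

(a), (d), (e)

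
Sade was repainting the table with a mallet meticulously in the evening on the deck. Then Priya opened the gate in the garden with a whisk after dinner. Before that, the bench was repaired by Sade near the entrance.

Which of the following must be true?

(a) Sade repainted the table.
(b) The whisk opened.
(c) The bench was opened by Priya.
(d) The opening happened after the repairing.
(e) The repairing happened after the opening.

(d)

(a) Not entailed — 'was repainting' is progressive on an accomplishment; it does not entail the completed 'repainted'.
(b) Not entailed — the gate is what opened, not the whisk.
(c) Not entailed — Priya opened the gate, not the bench; the bench belongs to the repairing event.
(d) Entailed — the narrative places the repairing before the opening.
(e) Not entailed — the narrative places the repairing before the opening, not after.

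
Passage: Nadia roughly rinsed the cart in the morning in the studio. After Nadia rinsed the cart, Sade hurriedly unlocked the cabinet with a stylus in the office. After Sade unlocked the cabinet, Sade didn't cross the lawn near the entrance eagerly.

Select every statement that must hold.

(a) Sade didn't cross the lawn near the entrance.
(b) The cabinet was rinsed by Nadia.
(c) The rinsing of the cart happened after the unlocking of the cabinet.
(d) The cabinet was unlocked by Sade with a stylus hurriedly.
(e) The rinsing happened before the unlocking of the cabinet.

(a) Not entailed — dropping 'eagerly' under negation is not valid — the original leaves open that Sade crossed the lawn some other way.
(b) Not entailed — Nadia rinsed the cart, not the cabinet; the cabinet belongs to the unlocking event.
(c) Not entailed — the narrative places the rinsing before the unlocking, not after.
(d) Entailed — dropping 'in the office' leaves a sub-description the original still satisfies.
(e) Entailed — the narrative places the rinsing before the unlocking.

(d), (e)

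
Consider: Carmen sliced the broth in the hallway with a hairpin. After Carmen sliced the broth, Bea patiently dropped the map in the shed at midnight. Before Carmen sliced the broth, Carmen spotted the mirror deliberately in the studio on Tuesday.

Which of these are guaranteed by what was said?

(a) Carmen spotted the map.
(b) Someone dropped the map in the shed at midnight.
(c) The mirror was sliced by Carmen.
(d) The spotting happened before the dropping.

(a) Not entailed — Carmen spotted the mirror, not the map; the map belongs to the dropping event.
(b) Entailed — this follows by dropping conjuncts from the dropping event's description.
(c) Not entailed — Carmen sliced the broth, not the mirror; the mirror belongs to the spotting event.
(d) Entailed — the narrative places the spotting before the dropping.

(b), (d)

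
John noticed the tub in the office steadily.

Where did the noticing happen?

'in the office' marks the location of the noticing event.

in the office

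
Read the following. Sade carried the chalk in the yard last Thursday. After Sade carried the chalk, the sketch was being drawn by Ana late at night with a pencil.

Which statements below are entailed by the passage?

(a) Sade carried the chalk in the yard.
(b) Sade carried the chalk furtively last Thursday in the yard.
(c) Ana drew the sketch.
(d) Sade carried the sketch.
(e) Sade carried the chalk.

(a) Entailed — this follows by dropping conjuncts from the carrying event's description.
(b) Not entailed — 'furtively' adds information not in the original event.
(c) Not entailed — 'was drawing' is progressive on an accomplishment; it does not entail the completed 'drew'.
(d) Not entailed — Sade carried the chalk, not the sketch; the sketch belongs to the drawing event.
(e) Entailed — every conjunct here is already in the original carrying event.

(a), (e)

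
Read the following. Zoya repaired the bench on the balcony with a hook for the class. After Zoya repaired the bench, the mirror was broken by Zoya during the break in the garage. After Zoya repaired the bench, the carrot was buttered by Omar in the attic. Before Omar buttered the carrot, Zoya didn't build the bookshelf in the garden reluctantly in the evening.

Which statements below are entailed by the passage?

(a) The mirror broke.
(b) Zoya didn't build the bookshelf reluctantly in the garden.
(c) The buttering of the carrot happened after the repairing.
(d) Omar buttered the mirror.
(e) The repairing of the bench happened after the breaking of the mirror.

(a) Entailed — 'Zoya broke the mirror' is causative; it entails the inchoative 'the mirror broke'.
(b) Not entailed — dropping 'in the evening' under negation is not valid — the original leaves open that Zoya built the bookshelf some other way.
(c) Entailed — the narrative places the repairing before the buttering.
(d) Not entailed — Omar buttered the carrot, not the mirror; the mirror belongs to the breaking event.
(e) Not entailed — the narrative places the repairing before the breaking, not after.

(a), (c)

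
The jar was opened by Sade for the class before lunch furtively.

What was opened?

'the jar' marks the patient of the opening event.

the jar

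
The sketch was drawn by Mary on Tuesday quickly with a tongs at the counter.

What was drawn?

the sketch

'the sketch' marks the patient of the drawing event.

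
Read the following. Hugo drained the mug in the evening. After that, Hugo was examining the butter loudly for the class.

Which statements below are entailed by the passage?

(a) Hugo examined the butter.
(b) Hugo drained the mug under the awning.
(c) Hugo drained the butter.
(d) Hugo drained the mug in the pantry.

(a)

(a) Entailed — 'examine' is an activity; 'was examining' entails that some examining happened, so 'examined' holds.
(b) Not entailed — 'under the awning' adds information not in the original event.
(c) Not entailed — Hugo drained the mug, not the butter; the butter belongs to the examining event.
(d) Not entailed — 'in the pantry' adds information not in the original event.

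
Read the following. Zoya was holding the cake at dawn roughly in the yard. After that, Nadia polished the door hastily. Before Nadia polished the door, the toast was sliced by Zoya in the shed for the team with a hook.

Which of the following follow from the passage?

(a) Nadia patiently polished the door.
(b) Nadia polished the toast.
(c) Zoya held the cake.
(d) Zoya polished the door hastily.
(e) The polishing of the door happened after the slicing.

(a) Not entailed — 'patiently' adds a manner not in (and inconsistent with) the original.
(b) Not entailed — Nadia polished the door, not the toast; the toast belongs to the slicing event.
(c) Entailed — 'hold' is an activity; 'was holding' entails that some holding happened, so 'held' holds.
(d) Not entailed — the passage has Nadia polishing the door, not Zoya.
(e) Entailed — the narrative places the slicing before the polishing.

(c), (e)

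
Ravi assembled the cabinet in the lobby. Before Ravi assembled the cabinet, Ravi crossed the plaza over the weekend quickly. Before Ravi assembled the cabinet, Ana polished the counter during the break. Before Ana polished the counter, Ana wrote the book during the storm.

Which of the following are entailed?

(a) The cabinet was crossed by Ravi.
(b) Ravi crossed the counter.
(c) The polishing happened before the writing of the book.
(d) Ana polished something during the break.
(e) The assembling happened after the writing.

(d), (e)

(a) Not entailed — Ravi crossed the plaza, not the cabinet; the cabinet belongs to the assembling event.
(b) Not entailed — Ravi crossed the plaza, not the counter; the counter belongs to the polishing event.
(c) Not entailed — the narrative places the writing before the polishing, not after.
(d) Entailed — generalizing the patient leaves a sub-description the original still satisfies.
(e) Entailed — the narrative places the writing before the assembling.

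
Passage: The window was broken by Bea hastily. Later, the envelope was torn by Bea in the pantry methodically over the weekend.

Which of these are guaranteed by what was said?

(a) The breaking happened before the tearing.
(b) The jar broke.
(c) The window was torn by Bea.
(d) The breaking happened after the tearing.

(a) Entailed — the narrative places the breaking before the tearing.
(b) Not entailed — the window is what broke, not the jar.
(c) Not entailed — Bea tore the envelope, not the window; the window belongs to the breaking event.
(d) Not entailed — the narrative places the breaking before the tearing, not after.

(a)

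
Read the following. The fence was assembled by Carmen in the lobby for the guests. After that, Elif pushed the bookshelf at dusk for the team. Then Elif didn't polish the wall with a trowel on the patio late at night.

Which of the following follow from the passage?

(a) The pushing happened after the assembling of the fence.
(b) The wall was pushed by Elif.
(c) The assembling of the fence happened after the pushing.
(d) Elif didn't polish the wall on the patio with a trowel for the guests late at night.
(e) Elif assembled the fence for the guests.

(a), (d)

(a) Entailed — the narrative places the assembling before the pushing.
(b) Not entailed — Elif pushed the bookshelf, not the wall; the wall belongs to the polishing event.
(c) Not entailed — the narrative places the assembling before the pushing, not after.
(d) Entailed — under negation, adding a further restriction is entailed: if no such polishing event occurred, none occurred for the guests either.
(e) Not entailed — the passage has Carmen assembling the fence, not Elif.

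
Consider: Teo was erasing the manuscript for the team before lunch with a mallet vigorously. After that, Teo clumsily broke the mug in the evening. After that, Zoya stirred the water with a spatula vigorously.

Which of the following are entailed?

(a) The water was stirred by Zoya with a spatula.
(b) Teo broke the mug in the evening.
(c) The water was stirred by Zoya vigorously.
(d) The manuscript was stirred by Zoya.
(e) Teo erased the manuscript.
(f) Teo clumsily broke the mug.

(a), (b), (c), (f)

(a) Entailed — every conjunct here is already in the original stirring event.
(b) Entailed — dropping 'clumsily' leaves a sub-description the original still satisfies.
(c) Entailed — every conjunct here is already in the original stirring event.
(d) Not entailed — Zoya stirred the water, not the manuscript; the manuscript belongs to the erasing event.
(e) Not entailed — 'was erasing' is progressive on an accomplishment; it does not entail the completed 'erased'.
(f) Entailed — every conjunct here is already in the original breaking event.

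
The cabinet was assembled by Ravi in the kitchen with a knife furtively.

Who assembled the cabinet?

'Ravi' marks the agent of the assembling event.

Ravi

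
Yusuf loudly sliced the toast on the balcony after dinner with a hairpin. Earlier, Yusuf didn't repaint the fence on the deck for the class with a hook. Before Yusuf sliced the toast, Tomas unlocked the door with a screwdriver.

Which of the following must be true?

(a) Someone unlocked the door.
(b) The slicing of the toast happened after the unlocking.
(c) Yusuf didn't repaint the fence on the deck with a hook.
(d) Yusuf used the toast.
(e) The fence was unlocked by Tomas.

(a), (b)

(a) Entailed — this follows by dropping conjuncts from the unlocking event's description.
(b) Entailed — the narrative places the unlocking before the slicing.
(c) Not entailed — dropping 'for the class' under negation is not valid — the original leaves open that Yusuf repainted the fence some other way.
(d) Not entailed — the toast is the patient, not an instrument — Yusuf used a hairpin.
(e) Not entailed — Tomas unlocked the door, not the fence; the fence belongs to the repainting event.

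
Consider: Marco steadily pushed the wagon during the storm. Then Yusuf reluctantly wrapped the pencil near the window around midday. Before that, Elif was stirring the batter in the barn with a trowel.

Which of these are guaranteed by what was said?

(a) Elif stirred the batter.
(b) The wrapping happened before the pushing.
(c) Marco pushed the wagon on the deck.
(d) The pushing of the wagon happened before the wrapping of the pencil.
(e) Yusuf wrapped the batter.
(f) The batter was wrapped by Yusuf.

(a) Entailed — 'stir' is an activity; 'was stirring' entails that some stirring happened, so 'stirred' holds.
(b) Not entailed — the narrative places the pushing before the wrapping, not after.
(c) Not entailed — 'on the deck' adds information not in the original event.
(d) Entailed — the narrative places the pushing before the wrapping.
(e) Not entailed — Yusuf wrapped the pencil, not the batter; the batter belongs to the stirring event.
(f) Not entailed — Yusuf wrapped the pencil, not the batter; the batter belongs to the stirring event.

(a), (d)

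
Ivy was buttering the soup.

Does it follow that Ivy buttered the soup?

no

'was buttering' is progressive; for an accomplishment like 'butter the soup', it doesn't entail completion.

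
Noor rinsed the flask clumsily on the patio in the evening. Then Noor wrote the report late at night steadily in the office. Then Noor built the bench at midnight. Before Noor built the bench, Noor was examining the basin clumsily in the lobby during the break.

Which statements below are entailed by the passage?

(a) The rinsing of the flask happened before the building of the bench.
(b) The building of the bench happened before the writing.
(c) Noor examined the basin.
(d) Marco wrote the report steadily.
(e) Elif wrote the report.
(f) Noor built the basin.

(a) Entailed — the narrative places the rinsing before the building.
(b) Not entailed — the narrative places the writing before the building, not after.
(c) Entailed — 'examine' is an activity; 'was examining' entails that some examining happened, so 'examined' holds.
(d) Not entailed — the passage has Noor writing the report, not Marco.
(e) Not entailed — the passage has Noor writing the report, not Elif.
(f) Not entailed — Noor built the bench, not the basin; the basin belongs to the examining event.

(a), (c)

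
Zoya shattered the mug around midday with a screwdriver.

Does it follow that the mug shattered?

yes

'Zoya shattered the mug' is the causative; it entails the inchoative 'the mug shattered'.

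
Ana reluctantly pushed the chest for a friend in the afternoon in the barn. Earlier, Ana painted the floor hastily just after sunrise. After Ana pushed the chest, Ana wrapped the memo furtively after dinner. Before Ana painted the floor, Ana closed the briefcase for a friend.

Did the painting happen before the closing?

The narrative orders the closing before the painting.

no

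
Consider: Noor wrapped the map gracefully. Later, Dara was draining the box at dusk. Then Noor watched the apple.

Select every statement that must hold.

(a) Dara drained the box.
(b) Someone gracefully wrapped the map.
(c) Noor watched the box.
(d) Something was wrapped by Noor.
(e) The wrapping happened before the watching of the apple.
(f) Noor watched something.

(b), (d), (e), (f)

(a) Not entailed — 'was draining' is progressive on an accomplishment; it does not entail the completed 'drained'.
(b) Entailed — generalizing the agent leaves a sub-description the original still satisfies.
(c) Not entailed — Noor watched the apple, not the box; the box belongs to the draining event.
(d) Entailed — dropping 'gracefully' and generalizing the patient leaves a sub-description the original still satisfies.
(e) Entailed — the narrative places the wrapping before the watching.
(f) Entailed — the original entails any weakening of itself; this just generalizes the patient.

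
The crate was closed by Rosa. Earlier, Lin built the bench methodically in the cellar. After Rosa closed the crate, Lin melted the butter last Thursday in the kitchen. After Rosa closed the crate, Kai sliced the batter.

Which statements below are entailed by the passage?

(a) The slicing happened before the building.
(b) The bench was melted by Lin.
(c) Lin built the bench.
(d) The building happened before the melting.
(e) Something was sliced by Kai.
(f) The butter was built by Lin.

(c), (d), (e)

(a) Not entailed — the narrative places the building before the slicing, not after.
(b) Not entailed — Lin melted the butter, not the bench; the bench belongs to the building event.
(c) Entailed — this follows by dropping conjuncts from the building event's description.
(d) Entailed — the narrative places the building before the melting.
(e) Entailed — generalizing the patient leaves a sub-description the original still satisfies.
(f) Not entailed — Lin built the bench, not the butter; the butter belongs to the melting event.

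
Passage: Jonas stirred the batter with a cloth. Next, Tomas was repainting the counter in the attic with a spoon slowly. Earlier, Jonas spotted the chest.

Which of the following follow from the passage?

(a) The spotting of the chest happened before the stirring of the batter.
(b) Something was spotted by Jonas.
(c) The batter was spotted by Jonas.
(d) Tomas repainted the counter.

(a) Not entailed — the narrative doesn't order the spotting relative to the stirring.
(b) Entailed — the original entails any weakening of itself; this just generalizes the patient.
(c) Not entailed — Jonas spotted the chest, not the batter; the batter belongs to the stirring event.
(d) Not entailed — 'was repainting' is progressive on an accomplishment; it does not entail the completed 'repainted'.

(b)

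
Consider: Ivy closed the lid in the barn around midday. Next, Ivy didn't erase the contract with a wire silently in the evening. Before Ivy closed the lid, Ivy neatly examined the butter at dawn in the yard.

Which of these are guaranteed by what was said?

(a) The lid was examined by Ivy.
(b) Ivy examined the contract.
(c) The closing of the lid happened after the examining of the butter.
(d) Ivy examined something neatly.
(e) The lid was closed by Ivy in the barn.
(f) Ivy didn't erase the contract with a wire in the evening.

(c), (d), (e)

(a) Not entailed — Ivy examined the butter, not the lid; the lid belongs to the closing event.
(b) Not entailed — Ivy examined the butter, not the contract; the contract belongs to the erasing event.
(c) Entailed — the narrative places the examining before the closing.
(d) Entailed — this follows by dropping conjuncts from the examining event's description.
(e) Entailed — this follows by dropping conjuncts from the closing event's description.
(f) Not entailed — dropping 'silently' under negation is not valid — the original leaves open that Ivy erased the contract some other way.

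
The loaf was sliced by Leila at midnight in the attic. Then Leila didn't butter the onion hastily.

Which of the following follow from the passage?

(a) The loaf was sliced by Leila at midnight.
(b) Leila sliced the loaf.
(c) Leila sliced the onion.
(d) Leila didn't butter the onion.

(a), (b)

(a) Entailed — this follows by dropping conjuncts from the slicing event's description.
(b) Entailed — this follows by dropping conjuncts from the slicing event's description.
(c) Not entailed — Leila sliced the loaf, not the onion; the onion belongs to the buttering event.
(d) Not entailed — dropping 'hastily' under negation is not valid — the original leaves open that Leila buttered the onion some other way.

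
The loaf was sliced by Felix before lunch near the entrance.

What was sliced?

'the loaf' marks the patient of the slicing event.

the loaf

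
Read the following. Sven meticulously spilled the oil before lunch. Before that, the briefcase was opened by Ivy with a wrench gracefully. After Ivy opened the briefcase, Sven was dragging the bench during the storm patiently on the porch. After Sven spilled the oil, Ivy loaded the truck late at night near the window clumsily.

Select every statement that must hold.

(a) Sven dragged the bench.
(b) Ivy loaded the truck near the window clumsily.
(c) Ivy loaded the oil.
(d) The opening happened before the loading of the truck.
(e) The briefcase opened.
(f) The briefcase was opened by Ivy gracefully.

(a), (b), (d), (e), (f)

(a) Entailed — 'drag' is an activity; 'was dragging' entails that some dragging happened, so 'dragged' holds.
(b) Entailed — every conjunct here is already in the original loading event.
(c) Not entailed — Ivy loaded the truck, not the oil; the oil belongs to the spilling event.
(d) Entailed — the narrative places the opening before the loading.
(e) Entailed — 'Ivy opened the briefcase' is causative; it entails the inchoative 'the briefcase opened'.
(f) Entailed — this follows by dropping conjuncts from the opening event's description.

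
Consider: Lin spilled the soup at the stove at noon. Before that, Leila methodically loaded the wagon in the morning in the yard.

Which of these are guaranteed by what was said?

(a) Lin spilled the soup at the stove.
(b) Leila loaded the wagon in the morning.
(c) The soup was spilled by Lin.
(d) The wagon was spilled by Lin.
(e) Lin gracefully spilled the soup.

(a), (b), (c)

(a) Entailed — the original entails any weakening of itself; this just drops 'at noon'.
(b) Entailed — this follows by dropping conjuncts from the loading event's description.
(c) Entailed — dropping 'at the stove', 'at noon' leaves a sub-description the original still satisfies.
(d) Not entailed — Lin spilled the soup, not the wagon; the wagon belongs to the loading event.
(e) Not entailed — 'gracefully' adds information not in the original event.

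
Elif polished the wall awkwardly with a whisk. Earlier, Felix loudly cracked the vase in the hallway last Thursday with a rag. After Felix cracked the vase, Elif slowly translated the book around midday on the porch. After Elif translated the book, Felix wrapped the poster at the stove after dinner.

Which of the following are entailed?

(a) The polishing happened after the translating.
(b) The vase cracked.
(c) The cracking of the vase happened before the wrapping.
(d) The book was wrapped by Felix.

(b), (c)

(a) Not entailed — the narrative doesn't order the translating relative to the polishing.
(b) Entailed — 'Felix cracked the vase' is causative; it entails the inchoative 'the vase cracked'.
(c) Entailed — the narrative places the cracking before the wrapping.
(d) Not entailed — Felix wrapped the poster, not the book; the book belongs to the translating event.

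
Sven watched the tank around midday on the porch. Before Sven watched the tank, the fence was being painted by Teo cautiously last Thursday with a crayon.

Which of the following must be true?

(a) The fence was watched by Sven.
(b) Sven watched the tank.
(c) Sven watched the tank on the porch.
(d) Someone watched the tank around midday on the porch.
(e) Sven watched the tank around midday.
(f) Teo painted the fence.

(b), (c), (d), (e)

(a) Not entailed — Sven watched the tank, not the fence; the fence belongs to the painting event.
(b) Entailed — every conjunct here is already in the original watching event.
(c) Entailed — every conjunct here is already in the original watching event.
(d) Entailed — the original entails any weakening of itself; this just generalizes the agent.
(e) Entailed — every conjunct here is already in the original watching event.
(f) Not entailed — 'was painting' is progressive on an accomplishment; it does not entail the completed 'painted'.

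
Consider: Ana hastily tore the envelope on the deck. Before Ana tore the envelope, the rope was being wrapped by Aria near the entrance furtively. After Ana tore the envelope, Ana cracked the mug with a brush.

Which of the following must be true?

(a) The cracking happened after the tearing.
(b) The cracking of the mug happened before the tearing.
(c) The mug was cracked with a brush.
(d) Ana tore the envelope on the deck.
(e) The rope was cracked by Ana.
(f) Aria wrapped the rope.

(a) Entailed — the narrative places the tearing before the cracking.
(b) Not entailed — the narrative places the tearing before the cracking, not after.
(c) Entailed — generalizing the agent leaves a sub-description the original still satisfies.
(d) Entailed — the original entails any weakening of itself; this just drops 'hastily'.
(e) Not entailed — Ana cracked the mug, not the rope; the rope belongs to the wrapping event.
(f) Not entailed — 'was wrapping' is progressive on an accomplishment; it does not entail the completed 'wrapped'.

(a), (c), (d)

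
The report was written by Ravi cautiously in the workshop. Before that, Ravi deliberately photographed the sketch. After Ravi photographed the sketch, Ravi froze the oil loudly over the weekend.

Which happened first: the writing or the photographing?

the photographing

The connectives place the photographing before the writing.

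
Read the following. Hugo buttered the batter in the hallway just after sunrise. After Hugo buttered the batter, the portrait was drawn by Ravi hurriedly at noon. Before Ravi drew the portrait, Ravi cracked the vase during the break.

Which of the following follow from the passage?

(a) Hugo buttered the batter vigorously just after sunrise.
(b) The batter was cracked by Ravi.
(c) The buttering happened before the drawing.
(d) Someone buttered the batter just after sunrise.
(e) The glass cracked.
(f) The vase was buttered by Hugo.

(a) Not entailed — 'vigorously' adds information not in the original event.
(b) Not entailed — Ravi cracked the vase, not the batter; the batter belongs to the buttering event.
(c) Entailed — the narrative places the buttering before the drawing.
(d) Entailed — dropping 'in the hallway' and generalizing the agent leaves a sub-description the original still satisfies.
(e) Not entailed — the vase is what cracked, not the glass.
(f) Not entailed — Hugo buttered the batter, not the vase; the vase belongs to the cracking event.

(c), (d)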